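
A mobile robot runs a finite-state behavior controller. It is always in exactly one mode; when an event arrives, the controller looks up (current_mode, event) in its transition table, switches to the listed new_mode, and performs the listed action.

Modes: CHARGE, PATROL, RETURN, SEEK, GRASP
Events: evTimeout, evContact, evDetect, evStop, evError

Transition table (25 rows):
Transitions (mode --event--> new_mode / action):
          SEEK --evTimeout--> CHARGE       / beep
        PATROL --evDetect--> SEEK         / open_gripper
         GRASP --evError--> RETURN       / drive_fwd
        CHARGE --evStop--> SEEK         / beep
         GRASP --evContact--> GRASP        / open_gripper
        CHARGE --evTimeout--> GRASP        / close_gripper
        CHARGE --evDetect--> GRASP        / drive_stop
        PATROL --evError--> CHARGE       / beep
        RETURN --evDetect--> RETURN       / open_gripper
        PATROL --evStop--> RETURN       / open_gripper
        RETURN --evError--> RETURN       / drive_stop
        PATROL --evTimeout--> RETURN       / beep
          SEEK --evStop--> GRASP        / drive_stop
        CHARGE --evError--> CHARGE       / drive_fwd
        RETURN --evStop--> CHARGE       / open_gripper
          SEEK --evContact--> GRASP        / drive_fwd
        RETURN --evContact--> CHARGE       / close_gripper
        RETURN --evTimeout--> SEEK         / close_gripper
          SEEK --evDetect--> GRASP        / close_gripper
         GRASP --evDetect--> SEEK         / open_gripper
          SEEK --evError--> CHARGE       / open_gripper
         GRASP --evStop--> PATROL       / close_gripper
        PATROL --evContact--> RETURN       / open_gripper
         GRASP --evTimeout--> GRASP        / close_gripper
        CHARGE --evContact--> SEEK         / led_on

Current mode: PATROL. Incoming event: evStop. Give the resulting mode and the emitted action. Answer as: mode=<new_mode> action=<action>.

mode=RETURN action=open_gripper

current mode = PATROL; filter table to that mode:
  (PATROL, evDetect) → (SEEK, open_gripper)
  (PATROL, evError) → (CHARGE, beep)
  (PATROL, evStop) → (RETURN, open_gripper)  ← event matches
  (PATROL, evTimeout) → (RETURN, beep)
  (PATROL, evContact) → (RETURN, open_gripper)
event = evStop selects (RETURN, open_gripper)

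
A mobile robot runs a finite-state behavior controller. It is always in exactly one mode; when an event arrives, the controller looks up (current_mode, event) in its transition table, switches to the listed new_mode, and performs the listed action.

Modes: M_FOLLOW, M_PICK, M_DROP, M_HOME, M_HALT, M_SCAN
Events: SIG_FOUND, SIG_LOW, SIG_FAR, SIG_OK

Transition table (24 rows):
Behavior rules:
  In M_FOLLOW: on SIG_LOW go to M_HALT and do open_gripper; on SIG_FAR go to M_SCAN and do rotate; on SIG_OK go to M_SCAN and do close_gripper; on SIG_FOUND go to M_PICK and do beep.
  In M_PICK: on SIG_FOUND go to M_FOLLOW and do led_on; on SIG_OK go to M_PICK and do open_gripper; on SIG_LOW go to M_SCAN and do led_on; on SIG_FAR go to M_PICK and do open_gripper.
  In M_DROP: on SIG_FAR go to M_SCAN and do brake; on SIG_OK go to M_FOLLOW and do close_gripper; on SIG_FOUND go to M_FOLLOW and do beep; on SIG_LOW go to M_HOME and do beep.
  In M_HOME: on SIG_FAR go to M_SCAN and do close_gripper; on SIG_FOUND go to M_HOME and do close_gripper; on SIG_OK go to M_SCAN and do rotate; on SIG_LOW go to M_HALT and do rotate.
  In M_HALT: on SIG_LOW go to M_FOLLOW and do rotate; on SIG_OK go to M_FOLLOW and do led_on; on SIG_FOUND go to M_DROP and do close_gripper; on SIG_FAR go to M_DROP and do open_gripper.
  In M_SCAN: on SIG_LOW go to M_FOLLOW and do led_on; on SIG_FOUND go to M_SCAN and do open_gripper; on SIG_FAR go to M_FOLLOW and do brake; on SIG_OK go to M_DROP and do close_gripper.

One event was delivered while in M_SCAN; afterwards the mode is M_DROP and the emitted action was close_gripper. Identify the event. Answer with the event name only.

try SIG_FOUND: (M_SCAN, SIG_FOUND) → (M_SCAN, open_gripper)
try SIG_LOW: (M_SCAN, SIG_LOW) → (M_FOLLOW, led_on)
try SIG_FAR: (M_SCAN, SIG_FAR) → (M_FOLLOW, brake)
try SIG_OK: (M_SCAN, SIG_OK) → (M_DROP, close_gripper)  ← matches

SIG_OK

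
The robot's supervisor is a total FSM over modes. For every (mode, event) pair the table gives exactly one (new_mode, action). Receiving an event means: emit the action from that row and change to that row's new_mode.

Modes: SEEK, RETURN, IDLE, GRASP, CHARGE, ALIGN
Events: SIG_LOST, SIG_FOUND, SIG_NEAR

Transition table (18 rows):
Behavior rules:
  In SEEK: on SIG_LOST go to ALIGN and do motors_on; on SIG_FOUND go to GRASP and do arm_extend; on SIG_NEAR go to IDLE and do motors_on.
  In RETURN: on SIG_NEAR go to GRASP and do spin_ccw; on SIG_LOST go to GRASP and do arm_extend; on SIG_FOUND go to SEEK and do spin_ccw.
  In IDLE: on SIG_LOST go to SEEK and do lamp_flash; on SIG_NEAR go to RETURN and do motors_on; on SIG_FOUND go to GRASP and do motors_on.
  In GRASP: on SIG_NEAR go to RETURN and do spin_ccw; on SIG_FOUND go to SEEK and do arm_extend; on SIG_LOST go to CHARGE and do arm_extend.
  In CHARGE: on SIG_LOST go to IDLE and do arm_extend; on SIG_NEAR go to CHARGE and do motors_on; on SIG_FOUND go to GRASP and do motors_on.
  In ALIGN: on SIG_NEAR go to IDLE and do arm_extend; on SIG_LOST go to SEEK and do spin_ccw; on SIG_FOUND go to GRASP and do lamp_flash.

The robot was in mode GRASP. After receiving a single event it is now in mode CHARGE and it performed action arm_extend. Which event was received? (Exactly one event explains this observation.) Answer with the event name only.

SIG_LOST

try SIG_LOST: (GRASP, SIG_LOST) → (CHARGE, arm_extend)  ← matches
try SIG_FOUND: (GRASP, SIG_FOUND) → (SEEK, arm_extend)
try SIG_NEAR: (GRASP, SIG_NEAR) → (RETURN, spin_ccw)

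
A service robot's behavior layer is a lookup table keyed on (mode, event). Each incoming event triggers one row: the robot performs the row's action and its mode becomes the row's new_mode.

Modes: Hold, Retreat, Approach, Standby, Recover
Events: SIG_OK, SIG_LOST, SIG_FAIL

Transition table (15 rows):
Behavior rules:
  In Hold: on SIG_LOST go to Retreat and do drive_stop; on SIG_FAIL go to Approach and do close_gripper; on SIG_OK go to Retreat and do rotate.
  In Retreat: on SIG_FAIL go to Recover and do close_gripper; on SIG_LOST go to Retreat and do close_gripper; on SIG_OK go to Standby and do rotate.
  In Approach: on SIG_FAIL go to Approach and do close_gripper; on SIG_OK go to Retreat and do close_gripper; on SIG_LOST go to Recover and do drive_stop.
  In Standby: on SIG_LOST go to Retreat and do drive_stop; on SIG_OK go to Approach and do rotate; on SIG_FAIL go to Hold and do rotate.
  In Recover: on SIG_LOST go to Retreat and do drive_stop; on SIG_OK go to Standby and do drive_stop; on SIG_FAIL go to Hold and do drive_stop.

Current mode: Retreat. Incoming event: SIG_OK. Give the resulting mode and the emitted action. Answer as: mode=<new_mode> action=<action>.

mode=Standby action=rotate

current mode = Retreat; filter table to that mode:
  (Retreat, SIG_FAIL) → (Recover, close_gripper)
  (Retreat, SIG_LOST) → (Retreat, close_gripper)
  (Retreat, SIG_OK) → (Standby, rotate)  ← event matches
event = SIG_OK selects (Standby, rotate)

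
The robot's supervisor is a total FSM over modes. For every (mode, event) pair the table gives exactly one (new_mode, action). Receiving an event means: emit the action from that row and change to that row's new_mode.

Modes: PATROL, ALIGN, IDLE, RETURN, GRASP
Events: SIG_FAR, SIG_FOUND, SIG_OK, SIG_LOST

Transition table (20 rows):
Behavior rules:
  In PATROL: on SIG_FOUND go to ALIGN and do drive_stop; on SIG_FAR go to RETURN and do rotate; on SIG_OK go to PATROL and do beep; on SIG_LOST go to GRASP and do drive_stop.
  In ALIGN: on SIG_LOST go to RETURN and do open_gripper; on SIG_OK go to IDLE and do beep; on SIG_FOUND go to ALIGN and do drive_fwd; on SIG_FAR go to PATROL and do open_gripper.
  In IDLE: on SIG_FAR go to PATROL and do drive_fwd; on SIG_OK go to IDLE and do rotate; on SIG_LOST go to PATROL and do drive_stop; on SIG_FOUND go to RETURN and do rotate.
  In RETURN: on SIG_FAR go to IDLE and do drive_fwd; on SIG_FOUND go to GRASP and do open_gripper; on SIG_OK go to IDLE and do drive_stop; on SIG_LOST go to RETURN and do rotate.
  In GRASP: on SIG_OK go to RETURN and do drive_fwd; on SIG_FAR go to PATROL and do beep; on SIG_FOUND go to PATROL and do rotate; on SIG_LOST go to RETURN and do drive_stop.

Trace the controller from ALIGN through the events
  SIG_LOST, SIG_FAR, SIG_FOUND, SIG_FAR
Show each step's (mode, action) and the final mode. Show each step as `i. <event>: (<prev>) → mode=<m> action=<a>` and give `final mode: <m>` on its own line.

final mode: IDLE

1. SIG_LOST: (ALIGN) → mode=RETURN action=open_gripper
2. SIG_FAR: (RETURN) → mode=IDLE action=drive_fwd
3. SIG_FOUND: (IDLE) → mode=RETURN action=rotate
4. SIG_FAR: (RETURN) → mode=IDLE action=drive_fwd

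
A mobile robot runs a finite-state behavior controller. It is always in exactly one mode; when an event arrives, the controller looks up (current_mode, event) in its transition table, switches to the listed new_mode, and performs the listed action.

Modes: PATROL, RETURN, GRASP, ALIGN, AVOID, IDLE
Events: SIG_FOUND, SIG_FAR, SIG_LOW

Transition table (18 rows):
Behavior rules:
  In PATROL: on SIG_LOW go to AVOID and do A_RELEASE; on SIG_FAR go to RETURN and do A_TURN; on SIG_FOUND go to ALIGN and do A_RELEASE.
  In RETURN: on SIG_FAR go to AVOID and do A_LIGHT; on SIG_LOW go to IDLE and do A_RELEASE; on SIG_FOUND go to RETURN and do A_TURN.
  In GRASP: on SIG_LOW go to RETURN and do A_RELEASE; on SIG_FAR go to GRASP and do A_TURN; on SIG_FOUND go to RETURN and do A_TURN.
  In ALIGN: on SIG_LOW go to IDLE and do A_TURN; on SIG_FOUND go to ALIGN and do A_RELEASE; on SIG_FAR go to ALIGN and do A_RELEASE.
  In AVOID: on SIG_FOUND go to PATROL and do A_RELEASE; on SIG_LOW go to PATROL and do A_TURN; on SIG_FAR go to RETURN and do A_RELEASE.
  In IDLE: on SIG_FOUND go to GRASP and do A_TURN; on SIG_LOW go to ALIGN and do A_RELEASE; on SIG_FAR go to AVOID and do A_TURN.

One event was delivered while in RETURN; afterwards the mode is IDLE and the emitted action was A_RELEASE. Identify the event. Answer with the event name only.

try SIG_FOUND: (RETURN, SIG_FOUND) → (RETURN, A_TURN)
try SIG_FAR: (RETURN, SIG_FAR) → (AVOID, A_LIGHT)
try SIG_LOW: (RETURN, SIG_LOW) → (IDLE, A_RELEASE)  ← matches

SIG_LOW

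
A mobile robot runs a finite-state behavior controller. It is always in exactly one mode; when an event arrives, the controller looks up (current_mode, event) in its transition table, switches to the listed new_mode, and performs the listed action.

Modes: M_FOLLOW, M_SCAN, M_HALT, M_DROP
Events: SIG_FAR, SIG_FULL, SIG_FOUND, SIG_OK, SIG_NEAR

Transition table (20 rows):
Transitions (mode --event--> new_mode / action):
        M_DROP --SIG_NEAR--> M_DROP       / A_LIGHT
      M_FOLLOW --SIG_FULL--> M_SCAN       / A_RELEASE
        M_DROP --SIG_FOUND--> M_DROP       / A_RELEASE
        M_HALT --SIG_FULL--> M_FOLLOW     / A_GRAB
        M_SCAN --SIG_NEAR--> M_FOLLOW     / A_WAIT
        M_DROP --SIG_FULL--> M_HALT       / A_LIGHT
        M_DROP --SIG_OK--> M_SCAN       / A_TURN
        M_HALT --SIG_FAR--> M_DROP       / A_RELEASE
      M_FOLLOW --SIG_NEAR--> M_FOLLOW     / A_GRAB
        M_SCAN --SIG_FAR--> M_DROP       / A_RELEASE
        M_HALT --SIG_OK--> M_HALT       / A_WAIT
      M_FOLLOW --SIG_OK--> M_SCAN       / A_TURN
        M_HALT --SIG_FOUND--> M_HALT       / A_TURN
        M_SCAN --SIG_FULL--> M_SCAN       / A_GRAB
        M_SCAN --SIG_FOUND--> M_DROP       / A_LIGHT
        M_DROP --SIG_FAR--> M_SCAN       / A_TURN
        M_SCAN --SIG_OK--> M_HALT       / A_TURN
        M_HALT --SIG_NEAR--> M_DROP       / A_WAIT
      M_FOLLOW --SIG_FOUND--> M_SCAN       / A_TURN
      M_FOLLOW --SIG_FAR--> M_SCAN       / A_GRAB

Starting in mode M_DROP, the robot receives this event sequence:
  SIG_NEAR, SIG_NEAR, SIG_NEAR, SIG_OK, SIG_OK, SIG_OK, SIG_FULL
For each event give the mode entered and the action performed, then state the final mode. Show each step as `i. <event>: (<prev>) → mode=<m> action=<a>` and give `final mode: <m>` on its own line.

1. SIG_NEAR: (M_DROP) → mode=M_DROP action=A_LIGHT
2. SIG_NEAR: (M_DROP) → mode=M_DROP action=A_LIGHT
3. SIG_NEAR: (M_DROP) → mode=M_DROP action=A_LIGHT
4. SIG_OK: (M_DROP) → mode=M_SCAN action=A_TURN
5. SIG_OK: (M_SCAN) → mode=M_HALT action=A_TURN
6. SIG_OK: (M_HALT) → mode=M_HALT action=A_WAIT
7. SIG_FULL: (M_HALT) → mode=M_FOLLOW action=A_GRAB

final mode: M_FOLLOW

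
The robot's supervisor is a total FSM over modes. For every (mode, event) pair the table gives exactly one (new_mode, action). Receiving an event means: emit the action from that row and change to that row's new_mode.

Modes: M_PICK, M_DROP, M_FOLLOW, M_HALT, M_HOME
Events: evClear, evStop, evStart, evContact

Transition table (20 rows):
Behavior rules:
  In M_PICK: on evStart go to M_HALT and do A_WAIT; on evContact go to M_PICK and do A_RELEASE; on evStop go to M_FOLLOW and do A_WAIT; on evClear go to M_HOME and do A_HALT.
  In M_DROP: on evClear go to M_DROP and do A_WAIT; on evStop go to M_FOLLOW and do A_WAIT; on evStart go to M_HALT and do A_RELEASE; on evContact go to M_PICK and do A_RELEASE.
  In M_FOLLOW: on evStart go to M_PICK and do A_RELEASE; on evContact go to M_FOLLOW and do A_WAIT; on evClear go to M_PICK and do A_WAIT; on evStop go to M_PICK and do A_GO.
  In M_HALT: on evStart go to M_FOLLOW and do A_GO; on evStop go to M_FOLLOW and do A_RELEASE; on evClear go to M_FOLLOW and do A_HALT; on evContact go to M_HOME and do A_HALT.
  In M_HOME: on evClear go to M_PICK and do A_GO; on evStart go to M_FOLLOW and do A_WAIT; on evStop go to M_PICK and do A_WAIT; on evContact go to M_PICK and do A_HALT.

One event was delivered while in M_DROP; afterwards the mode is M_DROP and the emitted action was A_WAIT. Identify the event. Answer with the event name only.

evClear

try evClear: (M_DROP, evClear) → (M_DROP, A_WAIT)  ← matches
try evStop: (M_DROP, evStop) → (M_FOLLOW, A_WAIT)
try evStart: (M_DROP, evStart) → (M_HALT, A_RELEASE)
try evContact: (M_DROP, evContact) → (M_PICK, A_RELEASE)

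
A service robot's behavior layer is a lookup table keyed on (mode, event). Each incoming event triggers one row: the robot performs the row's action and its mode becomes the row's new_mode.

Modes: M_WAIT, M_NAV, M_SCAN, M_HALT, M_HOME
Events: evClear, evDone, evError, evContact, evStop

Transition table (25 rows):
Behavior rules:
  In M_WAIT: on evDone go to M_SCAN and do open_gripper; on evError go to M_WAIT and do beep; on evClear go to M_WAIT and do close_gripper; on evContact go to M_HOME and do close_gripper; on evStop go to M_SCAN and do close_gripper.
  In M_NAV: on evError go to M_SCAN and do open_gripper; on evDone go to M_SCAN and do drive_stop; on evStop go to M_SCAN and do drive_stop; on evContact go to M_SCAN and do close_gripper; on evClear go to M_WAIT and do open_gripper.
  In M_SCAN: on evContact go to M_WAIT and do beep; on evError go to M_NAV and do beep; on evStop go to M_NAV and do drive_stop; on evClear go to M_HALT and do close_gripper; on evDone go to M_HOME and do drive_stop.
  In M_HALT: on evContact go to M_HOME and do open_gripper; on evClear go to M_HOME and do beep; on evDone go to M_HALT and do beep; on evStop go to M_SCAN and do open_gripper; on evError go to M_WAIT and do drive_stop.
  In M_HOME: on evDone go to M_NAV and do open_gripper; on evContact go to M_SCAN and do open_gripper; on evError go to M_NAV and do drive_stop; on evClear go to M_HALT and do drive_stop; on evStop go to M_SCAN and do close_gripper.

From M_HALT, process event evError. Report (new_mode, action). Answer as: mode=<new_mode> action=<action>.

mode=M_WAIT action=drive_stop

current mode = M_HALT; filter table to that mode:
  (M_HALT, evContact) → (M_HOME, open_gripper)
  (M_HALT, evClear) → (M_HOME, beep)
  (M_HALT, evDone) → (M_HALT, beep)
  (M_HALT, evStop) → (M_SCAN, open_gripper)
  (M_HALT, evError) → (M_WAIT, drive_stop)  ← event matches
event = evError selects (M_WAIT, drive_stop)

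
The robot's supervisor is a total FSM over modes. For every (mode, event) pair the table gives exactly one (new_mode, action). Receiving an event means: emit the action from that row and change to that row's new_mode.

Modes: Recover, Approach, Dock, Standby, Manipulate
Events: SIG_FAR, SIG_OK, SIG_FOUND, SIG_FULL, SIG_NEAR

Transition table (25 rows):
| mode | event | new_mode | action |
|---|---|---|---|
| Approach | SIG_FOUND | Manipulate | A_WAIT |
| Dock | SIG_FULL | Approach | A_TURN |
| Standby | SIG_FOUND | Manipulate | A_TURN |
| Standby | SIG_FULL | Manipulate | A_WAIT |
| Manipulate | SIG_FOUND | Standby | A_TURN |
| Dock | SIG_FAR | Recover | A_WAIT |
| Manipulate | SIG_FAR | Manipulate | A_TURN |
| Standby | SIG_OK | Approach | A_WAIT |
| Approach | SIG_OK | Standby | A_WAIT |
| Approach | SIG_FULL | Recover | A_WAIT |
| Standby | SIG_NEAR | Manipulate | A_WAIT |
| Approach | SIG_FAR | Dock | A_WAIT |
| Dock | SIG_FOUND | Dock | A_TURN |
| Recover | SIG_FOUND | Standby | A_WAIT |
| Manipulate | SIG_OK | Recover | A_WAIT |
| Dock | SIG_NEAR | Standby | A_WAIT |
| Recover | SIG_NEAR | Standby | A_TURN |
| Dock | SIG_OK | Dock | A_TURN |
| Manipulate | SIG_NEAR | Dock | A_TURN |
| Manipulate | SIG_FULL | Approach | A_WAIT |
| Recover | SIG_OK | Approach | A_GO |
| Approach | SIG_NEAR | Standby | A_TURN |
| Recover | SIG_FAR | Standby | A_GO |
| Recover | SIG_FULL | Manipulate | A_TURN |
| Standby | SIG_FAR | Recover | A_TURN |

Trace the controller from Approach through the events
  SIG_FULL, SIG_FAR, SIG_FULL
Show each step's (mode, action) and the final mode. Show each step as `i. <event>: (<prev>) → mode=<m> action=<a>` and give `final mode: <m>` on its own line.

1. SIG_FULL: (Approach) → mode=Recover action=A_WAIT
2. SIG_FAR: (Recover) → mode=Standby action=A_GO
3. SIG_FULL: (Standby) → mode=Manipulate action=A_WAIT

final mode: Manipulate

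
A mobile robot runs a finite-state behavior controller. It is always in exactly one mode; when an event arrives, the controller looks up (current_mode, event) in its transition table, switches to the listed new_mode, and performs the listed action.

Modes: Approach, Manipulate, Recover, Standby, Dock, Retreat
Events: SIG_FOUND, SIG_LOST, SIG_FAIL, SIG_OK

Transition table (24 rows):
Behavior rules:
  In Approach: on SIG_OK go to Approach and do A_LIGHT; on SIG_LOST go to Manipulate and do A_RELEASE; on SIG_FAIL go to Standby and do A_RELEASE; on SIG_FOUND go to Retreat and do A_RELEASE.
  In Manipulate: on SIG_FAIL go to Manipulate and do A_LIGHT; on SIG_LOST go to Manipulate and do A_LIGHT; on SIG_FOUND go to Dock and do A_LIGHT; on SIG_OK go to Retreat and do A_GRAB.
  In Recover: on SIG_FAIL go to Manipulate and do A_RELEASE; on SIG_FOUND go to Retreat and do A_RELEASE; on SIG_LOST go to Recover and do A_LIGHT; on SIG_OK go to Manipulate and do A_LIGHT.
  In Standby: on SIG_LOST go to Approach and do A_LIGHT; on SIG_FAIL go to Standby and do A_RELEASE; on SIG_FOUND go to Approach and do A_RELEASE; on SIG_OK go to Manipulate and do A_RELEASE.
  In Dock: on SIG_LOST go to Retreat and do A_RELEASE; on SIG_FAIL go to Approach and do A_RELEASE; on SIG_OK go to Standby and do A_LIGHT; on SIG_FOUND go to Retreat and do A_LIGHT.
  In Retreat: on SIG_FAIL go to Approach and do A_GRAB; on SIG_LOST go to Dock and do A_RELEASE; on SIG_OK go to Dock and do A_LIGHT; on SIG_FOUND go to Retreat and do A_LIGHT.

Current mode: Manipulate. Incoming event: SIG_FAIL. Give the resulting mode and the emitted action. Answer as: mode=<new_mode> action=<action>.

mode=Manipulate action=A_LIGHT

current mode = Manipulate; filter table to that mode:
  (Manipulate, SIG_FAIL) → (Manipulate, A_LIGHT)  ← event matches
  (Manipulate, SIG_LOST) → (Manipulate, A_LIGHT)
  (Manipulate, SIG_FOUND) → (Dock, A_LIGHT)
  (Manipulate, SIG_OK) → (Retreat, A_GRAB)
event = SIG_FAIL selects (Manipulate, A_LIGHT)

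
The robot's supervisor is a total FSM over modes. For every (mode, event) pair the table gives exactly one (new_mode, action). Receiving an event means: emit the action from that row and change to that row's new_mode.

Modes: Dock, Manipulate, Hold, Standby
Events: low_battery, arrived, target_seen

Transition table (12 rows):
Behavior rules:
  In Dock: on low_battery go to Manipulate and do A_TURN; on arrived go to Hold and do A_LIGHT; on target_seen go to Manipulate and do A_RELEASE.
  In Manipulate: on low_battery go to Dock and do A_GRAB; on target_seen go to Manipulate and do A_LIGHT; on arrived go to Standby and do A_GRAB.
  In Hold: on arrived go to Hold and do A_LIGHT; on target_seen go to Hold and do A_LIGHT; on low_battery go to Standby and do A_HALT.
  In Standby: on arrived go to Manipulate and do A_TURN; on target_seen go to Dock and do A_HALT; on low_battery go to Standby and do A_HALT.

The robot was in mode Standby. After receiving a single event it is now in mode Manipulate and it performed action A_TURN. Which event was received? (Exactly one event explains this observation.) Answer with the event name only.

try low_battery: (Standby, low_battery) → (Standby, A_HALT)
try arrived: (Standby, arrived) → (Manipulate, A_TURN)  ← matches
try target_seen: (Standby, target_seen) → (Dock, A_HALT)

arrived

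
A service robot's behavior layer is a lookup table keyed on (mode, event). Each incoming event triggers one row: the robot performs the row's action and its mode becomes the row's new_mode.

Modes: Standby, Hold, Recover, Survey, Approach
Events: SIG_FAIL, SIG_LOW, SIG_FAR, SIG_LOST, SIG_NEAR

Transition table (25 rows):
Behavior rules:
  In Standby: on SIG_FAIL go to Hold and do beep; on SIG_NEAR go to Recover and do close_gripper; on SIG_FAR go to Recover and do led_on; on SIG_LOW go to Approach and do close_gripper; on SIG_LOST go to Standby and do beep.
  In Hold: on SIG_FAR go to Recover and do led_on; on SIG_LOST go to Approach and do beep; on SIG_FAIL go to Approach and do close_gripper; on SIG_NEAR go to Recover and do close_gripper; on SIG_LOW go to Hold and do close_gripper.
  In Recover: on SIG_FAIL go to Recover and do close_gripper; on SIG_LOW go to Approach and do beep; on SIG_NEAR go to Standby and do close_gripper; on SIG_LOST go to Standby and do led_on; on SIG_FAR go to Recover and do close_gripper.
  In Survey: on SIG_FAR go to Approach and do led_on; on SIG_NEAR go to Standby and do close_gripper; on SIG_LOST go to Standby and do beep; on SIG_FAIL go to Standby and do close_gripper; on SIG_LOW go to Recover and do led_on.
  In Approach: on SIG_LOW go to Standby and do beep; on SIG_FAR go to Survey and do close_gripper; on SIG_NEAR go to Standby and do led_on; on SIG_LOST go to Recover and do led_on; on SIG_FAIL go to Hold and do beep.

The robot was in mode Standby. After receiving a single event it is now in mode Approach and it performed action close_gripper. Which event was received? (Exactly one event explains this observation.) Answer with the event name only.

try SIG_FAIL: (Standby, SIG_FAIL) → (Hold, beep)
try SIG_LOW: (Standby, SIG_LOW) → (Approach, close_gripper)  ← matches
try SIG_FAR: (Standby, SIG_FAR) → (Recover, led_on)
try SIG_LOST: (Standby, SIG_LOST) → (Standby, beep)
try SIG_NEAR: (Standby, SIG_NEAR) → (Recover, close_gripper)

SIG_LOW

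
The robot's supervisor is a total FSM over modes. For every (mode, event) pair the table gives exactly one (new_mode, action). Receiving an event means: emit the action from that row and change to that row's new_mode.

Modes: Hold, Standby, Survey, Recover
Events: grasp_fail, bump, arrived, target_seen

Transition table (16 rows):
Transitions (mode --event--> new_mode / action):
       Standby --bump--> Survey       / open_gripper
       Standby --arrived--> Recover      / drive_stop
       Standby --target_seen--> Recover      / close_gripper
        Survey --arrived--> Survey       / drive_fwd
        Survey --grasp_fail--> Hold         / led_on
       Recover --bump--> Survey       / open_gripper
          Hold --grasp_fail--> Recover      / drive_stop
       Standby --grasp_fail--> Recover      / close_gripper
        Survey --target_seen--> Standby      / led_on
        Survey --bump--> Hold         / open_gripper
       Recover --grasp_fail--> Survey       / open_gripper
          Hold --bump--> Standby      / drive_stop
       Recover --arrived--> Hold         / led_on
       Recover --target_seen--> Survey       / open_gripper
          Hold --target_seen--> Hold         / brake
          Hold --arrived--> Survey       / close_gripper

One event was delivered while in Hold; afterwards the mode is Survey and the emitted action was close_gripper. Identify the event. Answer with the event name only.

try grasp_fail: (Hold, grasp_fail) → (Recover, drive_stop)
try bump: (Hold, bump) → (Standby, drive_stop)
try arrived: (Hold, arrived) → (Survey, close_gripper)  ← matches
try target_seen: (Hold, target_seen) → (Hold, brake)

arrived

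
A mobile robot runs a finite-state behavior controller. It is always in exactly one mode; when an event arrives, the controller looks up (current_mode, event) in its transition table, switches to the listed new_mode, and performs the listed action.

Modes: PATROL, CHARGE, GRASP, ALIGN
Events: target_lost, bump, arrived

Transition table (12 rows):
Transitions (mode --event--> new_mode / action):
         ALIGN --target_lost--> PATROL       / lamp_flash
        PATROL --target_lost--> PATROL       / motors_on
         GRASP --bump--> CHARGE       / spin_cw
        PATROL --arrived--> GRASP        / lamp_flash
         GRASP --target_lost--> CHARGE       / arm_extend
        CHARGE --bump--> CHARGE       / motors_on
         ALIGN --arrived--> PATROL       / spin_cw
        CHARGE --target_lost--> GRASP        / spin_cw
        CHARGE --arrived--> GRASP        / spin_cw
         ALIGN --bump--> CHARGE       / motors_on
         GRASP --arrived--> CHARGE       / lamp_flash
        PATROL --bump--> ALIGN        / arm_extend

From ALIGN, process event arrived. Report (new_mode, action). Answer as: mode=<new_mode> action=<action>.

mode=PATROL action=spin_cw

current mode = ALIGN; filter table to that mode:
  (ALIGN, target_lost) → (PATROL, lamp_flash)
  (ALIGN, arrived) → (PATROL, spin_cw)  ← event matches
  (ALIGN, bump) → (CHARGE, motors_on)
event = arrived selects (PATROL, spin_cw)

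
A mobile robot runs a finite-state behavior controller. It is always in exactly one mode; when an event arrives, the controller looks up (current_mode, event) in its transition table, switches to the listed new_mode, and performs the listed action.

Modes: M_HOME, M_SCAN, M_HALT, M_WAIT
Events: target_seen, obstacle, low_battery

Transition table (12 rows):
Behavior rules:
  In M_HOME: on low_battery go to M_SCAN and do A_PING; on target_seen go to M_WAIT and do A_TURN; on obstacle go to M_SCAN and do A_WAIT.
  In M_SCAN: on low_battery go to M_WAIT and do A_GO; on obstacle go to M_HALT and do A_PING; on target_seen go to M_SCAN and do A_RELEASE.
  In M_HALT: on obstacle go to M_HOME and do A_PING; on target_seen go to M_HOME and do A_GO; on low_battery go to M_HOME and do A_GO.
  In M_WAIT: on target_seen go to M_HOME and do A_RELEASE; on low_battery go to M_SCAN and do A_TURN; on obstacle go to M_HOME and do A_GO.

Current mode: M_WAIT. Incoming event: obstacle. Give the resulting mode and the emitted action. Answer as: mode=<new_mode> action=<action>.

mode=M_HOME action=A_GO

current mode = M_WAIT; filter table to that mode:
  (M_WAIT, target_seen) → (M_HOME, A_RELEASE)
  (M_WAIT, low_battery) → (M_SCAN, A_TURN)
  (M_WAIT, obstacle) → (M_HOME, A_GO)  ← event matches
event = obstacle selects (M_HOME, A_GO)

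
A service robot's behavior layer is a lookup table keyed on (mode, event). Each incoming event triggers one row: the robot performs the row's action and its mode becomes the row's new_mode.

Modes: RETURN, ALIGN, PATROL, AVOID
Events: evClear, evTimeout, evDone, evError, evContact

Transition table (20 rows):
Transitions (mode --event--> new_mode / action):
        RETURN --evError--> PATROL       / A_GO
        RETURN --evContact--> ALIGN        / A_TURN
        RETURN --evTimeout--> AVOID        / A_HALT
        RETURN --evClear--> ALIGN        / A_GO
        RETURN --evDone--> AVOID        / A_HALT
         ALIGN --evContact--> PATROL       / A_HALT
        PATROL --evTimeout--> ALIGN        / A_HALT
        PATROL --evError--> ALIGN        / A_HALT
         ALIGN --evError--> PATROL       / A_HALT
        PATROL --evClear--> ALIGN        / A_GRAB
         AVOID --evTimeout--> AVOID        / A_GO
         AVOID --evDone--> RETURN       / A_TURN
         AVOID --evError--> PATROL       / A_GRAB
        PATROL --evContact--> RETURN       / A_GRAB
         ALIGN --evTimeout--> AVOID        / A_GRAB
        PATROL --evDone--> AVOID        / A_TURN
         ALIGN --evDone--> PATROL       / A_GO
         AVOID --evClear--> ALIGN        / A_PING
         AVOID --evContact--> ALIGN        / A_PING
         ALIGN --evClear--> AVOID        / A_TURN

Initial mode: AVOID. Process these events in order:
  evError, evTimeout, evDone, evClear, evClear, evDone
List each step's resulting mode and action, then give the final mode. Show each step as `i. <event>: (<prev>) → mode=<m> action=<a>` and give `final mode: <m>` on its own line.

1. evError: (AVOID) → mode=PATROL action=A_GRAB
2. evTimeout: (PATROL) → mode=ALIGN action=A_HALT
3. evDone: (ALIGN) → mode=PATROL action=A_GO
4. evClear: (PATROL) → mode=ALIGN action=A_GRAB
5. evClear: (ALIGN) → mode=AVOID action=A_TURN
6. evDone: (AVOID) → mode=RETURN action=A_TURN

final mode: RETURN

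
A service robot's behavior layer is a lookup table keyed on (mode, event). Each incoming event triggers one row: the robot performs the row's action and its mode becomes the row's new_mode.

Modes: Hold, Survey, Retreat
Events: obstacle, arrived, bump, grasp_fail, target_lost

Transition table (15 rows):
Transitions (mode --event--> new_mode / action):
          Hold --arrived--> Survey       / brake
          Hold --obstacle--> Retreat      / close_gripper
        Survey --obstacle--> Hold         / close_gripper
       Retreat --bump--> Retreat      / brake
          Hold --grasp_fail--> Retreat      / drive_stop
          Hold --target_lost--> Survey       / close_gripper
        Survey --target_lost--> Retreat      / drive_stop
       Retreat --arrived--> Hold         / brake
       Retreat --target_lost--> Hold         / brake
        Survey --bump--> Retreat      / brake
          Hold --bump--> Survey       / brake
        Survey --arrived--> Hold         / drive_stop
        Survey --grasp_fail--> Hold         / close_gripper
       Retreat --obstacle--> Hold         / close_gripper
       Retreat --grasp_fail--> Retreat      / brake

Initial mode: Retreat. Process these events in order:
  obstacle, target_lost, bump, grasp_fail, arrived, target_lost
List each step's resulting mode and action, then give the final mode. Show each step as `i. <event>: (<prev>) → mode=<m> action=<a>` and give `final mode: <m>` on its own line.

final mode: Survey

1. obstacle: (Retreat) → mode=Hold action=close_gripper
2. target_lost: (Hold) → mode=Survey action=close_gripper
3. bump: (Survey) → mode=Retreat action=brake
4. grasp_fail: (Retreat) → mode=Retreat action=brake
5. arrived: (Retreat) → mode=Hold action=brake
6. target_lost: (Hold) → mode=Survey action=close_gripper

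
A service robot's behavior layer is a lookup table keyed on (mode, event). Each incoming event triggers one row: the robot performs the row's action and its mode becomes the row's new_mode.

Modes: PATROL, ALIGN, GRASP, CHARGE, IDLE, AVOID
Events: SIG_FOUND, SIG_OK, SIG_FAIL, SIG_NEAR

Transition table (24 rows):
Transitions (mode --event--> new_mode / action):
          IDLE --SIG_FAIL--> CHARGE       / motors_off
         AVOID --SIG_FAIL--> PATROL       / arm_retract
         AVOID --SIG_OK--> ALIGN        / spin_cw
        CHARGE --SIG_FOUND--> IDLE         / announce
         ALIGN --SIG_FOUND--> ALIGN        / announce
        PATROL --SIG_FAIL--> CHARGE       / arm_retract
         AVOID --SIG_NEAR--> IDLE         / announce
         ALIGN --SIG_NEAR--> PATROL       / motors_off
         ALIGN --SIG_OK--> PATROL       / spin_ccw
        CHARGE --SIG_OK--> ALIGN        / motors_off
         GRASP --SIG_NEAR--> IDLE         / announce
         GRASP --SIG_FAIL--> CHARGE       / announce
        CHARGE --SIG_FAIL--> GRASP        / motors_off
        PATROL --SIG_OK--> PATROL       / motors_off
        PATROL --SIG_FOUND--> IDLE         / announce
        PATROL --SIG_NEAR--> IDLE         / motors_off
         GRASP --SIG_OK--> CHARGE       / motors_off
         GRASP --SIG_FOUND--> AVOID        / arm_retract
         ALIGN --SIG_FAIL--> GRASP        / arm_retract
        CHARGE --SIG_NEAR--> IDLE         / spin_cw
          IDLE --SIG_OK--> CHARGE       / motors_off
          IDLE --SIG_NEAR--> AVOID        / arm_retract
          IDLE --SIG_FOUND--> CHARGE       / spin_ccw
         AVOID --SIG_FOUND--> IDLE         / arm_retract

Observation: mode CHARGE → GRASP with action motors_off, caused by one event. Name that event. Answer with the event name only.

try SIG_FOUND: (CHARGE, SIG_FOUND) → (IDLE, announce)
try SIG_OK: (CHARGE, SIG_OK) → (ALIGN, motors_off)
try SIG_FAIL: (CHARGE, SIG_FAIL) → (GRASP, motors_off)  ← matches
try SIG_NEAR: (CHARGE, SIG_NEAR) → (IDLE, spin_cw)

SIG_FAIL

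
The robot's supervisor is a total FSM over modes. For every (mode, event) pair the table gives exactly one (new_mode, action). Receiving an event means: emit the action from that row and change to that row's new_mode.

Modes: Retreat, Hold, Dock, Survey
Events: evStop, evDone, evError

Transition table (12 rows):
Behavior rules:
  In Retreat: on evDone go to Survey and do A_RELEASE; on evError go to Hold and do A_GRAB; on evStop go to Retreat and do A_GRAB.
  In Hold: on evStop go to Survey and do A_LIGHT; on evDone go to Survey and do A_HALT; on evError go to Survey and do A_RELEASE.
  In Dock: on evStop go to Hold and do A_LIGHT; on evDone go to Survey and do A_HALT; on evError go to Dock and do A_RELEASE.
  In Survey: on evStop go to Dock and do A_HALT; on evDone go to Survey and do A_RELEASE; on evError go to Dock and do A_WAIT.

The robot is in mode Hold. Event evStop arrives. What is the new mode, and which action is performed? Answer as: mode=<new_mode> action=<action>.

current mode = Hold; filter table to that mode:
  (Hold, evStop) → (Survey, A_LIGHT)  ← event matches
  (Hold, evDone) → (Survey, A_HALT)
  (Hold, evError) → (Survey, A_RELEASE)
event = evStop selects (Survey, A_LIGHT)

mode=Survey action=A_LIGHT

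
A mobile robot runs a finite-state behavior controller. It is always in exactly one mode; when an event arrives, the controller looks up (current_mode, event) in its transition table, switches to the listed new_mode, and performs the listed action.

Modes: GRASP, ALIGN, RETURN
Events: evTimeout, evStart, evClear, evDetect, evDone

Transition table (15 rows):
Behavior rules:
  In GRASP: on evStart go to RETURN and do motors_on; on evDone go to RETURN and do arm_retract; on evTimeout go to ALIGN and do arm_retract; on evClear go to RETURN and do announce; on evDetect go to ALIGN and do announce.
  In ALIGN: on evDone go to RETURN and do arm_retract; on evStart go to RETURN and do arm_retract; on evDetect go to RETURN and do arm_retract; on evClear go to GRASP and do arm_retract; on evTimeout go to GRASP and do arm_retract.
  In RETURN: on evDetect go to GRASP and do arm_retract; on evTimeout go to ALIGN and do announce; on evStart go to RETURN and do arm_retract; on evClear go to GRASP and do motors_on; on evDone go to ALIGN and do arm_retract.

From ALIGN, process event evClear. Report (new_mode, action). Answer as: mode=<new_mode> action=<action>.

mode=GRASP action=arm_retract

current mode = ALIGN; filter table to that mode:
  (ALIGN, evDone) → (RETURN, arm_retract)
  (ALIGN, evStart) → (RETURN, arm_retract)
  (ALIGN, evDetect) → (RETURN, arm_retract)
  (ALIGN, evClear) → (GRASP, arm_retract)  ← event matches
  (ALIGN, evTimeout) → (GRASP, arm_retract)
event = evClear selects (GRASP, arm_retract)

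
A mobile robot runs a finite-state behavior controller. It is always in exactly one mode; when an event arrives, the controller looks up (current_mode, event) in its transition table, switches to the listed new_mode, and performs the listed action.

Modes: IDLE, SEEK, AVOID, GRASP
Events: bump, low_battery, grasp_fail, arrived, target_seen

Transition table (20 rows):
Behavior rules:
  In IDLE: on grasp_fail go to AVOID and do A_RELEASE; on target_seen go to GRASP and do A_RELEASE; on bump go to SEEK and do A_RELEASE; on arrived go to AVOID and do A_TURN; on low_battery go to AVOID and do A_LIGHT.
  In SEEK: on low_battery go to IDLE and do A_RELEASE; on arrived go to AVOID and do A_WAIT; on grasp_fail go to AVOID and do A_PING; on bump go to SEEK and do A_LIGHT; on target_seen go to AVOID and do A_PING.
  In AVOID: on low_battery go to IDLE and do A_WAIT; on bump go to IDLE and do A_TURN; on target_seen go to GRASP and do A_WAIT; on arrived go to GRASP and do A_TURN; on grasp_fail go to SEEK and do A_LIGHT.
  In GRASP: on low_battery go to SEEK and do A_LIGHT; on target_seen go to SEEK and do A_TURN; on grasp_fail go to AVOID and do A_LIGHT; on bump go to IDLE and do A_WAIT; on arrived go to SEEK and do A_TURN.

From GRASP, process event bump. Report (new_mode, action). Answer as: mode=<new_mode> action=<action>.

mode=IDLE action=A_WAIT

current mode = GRASP; filter table to that mode:
  (GRASP, low_battery) → (SEEK, A_LIGHT)
  (GRASP, target_seen) → (SEEK, A_TURN)
  (GRASP, grasp_fail) → (AVOID, A_LIGHT)
  (GRASP, bump) → (IDLE, A_WAIT)  ← event matches
  (GRASP, arrived) → (SEEK, A_TURN)
event = bump selects (IDLE, A_WAIT)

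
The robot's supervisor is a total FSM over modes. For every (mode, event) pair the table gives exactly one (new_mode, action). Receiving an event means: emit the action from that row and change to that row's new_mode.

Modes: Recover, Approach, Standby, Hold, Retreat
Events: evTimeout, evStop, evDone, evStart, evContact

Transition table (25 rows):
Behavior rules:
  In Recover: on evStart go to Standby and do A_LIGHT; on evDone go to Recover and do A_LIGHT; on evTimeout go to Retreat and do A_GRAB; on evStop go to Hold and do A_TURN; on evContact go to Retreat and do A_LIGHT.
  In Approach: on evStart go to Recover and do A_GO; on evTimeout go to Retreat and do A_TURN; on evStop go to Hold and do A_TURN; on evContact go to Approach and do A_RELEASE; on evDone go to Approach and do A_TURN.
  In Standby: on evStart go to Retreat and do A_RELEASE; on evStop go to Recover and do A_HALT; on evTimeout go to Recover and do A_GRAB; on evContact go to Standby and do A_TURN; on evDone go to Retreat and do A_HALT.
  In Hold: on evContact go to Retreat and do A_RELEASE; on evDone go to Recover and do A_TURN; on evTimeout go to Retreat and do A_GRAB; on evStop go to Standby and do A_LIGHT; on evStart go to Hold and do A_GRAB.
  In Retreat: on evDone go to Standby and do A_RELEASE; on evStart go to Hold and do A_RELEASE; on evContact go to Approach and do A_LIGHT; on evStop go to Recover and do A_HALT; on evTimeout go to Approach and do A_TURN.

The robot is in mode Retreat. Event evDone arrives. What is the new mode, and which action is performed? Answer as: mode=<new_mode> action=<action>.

mode=Standby action=A_RELEASE

current mode = Retreat; filter table to that mode:
  (Retreat, evDone) → (Standby, A_RELEASE)  ← event matches
  (Retreat, evStart) → (Hold, A_RELEASE)
  (Retreat, evContact) → (Approach, A_LIGHT)
  (Retreat, evStop) → (Recover, A_HALT)
  (Retreat, evTimeout) → (Approach, A_TURN)
event = evDone selects (Standby, A_RELEASE)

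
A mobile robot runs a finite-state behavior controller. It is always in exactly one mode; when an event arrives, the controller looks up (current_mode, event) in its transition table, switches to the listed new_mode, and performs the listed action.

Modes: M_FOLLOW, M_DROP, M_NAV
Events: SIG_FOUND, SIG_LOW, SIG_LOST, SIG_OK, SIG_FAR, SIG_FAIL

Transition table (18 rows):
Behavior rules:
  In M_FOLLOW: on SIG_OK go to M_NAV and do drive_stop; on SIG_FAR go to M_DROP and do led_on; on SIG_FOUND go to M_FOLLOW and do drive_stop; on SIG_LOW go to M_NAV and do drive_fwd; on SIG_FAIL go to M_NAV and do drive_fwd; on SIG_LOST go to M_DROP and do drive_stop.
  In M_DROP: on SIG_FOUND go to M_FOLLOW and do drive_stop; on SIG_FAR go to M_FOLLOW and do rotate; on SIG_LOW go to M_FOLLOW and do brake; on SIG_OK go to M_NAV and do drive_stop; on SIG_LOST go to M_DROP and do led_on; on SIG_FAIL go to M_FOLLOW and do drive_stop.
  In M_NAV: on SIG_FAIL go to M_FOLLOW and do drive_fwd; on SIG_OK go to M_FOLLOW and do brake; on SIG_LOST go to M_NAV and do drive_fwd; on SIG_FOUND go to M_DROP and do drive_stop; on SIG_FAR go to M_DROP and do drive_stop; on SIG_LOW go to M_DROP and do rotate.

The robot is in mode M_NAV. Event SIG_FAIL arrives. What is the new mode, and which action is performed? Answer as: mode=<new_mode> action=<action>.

mode=M_FOLLOW action=drive_fwd

current mode = M_NAV; filter table to that mode:
  (M_NAV, SIG_FAIL) → (M_FOLLOW, drive_fwd)  ← event matches
  (M_NAV, SIG_OK) → (M_FOLLOW, brake)
  (M_NAV, SIG_LOST) → (M_NAV, drive_fwd)
  (M_NAV, SIG_FOUND) → (M_DROP, drive_stop)
  (M_NAV, SIG_FAR) → (M_DROP, drive_stop)
  (M_NAV, SIG_LOW) → (M_DROP, rotate)
event = SIG_FAIL selects (M_FOLLOW, drive_fwd)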